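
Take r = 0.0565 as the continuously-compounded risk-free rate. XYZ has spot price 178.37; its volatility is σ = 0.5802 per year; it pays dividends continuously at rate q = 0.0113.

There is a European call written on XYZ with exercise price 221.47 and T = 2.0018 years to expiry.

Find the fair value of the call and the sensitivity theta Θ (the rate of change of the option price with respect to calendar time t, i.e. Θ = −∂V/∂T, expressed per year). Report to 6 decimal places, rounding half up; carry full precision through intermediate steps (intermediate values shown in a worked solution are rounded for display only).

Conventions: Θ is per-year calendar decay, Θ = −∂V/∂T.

σ√T = 0.5802·√2.0018 = 0.820896
d₁ = (ln(S/K) + (r−q+σ²/2)T) / (σ√T) = (ln(178.37/221.47) + (0.0565−0.0113+0.5802²/2)·2.0018) / 0.820896 = (-0.216427 + 0.427416) / 0.820896 = 0.257023
d₂ = d₁ − σ√T = 0.257023 − 0.820896 = -0.563873
e^{−rT} = 0.893060
e^{−qT} = 0.977634
N(d₁) = 0.601420,  N(d₂) = 0.286420
Call price V = S·e^{−qT}·N(d₁) − K·e^{−rT}·N(d₂) = 104.875846 − 56.649933 = 48.225913
φ(d₁) = (1/√(2π))·e^{−d₁²/2} = 0.385980
Θ = −S·e^{−qT}·φ(d₁)·σ/(2√T) + q·S·e^{−qT}·N(d₁) − r·K·e^{−rT}·N(d₂) = −13.800678 + 1.185097 − 3.200721 = -15.816302

price = 48.225913
Θ = -15.816302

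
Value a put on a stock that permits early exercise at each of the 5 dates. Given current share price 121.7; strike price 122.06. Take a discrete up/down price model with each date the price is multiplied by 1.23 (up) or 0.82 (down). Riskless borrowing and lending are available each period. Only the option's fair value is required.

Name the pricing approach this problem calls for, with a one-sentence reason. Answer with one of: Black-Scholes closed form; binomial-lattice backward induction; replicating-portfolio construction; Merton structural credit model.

framework: binomial-lattice backward induction

Key observation: the defining feature is the embedded early-exercise option across 5 discrete dates on the spot-121.7 tree; pricing the strike-122.06 put means working backward with an exercise test at every node.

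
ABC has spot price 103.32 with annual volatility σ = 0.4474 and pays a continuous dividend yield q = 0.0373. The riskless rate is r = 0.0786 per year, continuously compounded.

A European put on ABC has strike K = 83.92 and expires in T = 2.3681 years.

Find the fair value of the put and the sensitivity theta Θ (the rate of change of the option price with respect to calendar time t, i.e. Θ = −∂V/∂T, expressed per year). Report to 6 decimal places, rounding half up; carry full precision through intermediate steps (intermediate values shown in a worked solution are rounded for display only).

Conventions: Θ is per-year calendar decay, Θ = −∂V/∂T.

price = 11.703677
Θ = -2.259395

σ√T = 0.4474·√2.3681 = 0.688487
d₁ = (ln(S/K) + (r−q+σ²/2)T) / (σ√T) = (ln(103.32/83.92) + (0.0786−0.0373+0.4474²/2)·2.3681) / 0.688487 = (0.207967 + 0.334810) / 0.688487 = 0.788362
d₂ = d₁ − σ√T = 0.788362 − 0.688487 = 0.099874
e^{−rT} = 0.830163
e^{−qT} = 0.915459
N(−d₁) = 0.215243,  N(−d₂) = 0.460222
Put price V = K·e^{−rT}·N(−d₂) − S·e^{−qT}·N(−d₁) = 32.062441 − 20.358764 = 11.703677
φ(d₁) = (1/√(2π))·e^{−d₁²/2} = 0.292382
Θ = −S·e^{−qT}·φ(d₁)·σ/(2√T) − q·S·e^{−qT}·N(−d₁) + r·K·e^{−rT}·N(−d₂) = −4.020121 − 0.759382 + 2.520108 = -2.259395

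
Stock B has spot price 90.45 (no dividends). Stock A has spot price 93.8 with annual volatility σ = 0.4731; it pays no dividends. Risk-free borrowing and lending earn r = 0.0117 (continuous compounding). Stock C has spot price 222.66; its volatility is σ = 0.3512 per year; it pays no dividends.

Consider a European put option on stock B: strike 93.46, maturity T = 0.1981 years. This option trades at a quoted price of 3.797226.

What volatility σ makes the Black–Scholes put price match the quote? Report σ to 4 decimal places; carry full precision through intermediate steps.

sigma = 0.1296

At σ = 0.1296 the Black–Scholes value reproduces the quote:
σ√T = 0.1296·√0.1981 = 0.057683
d₁ = (ln(S/K) + (r+σ²/2)T) / (σ√T) = (ln(90.45/93.46) + (0.0117+0.1296²/2)·0.1981) / 0.057683 = (-0.032736 + 0.003981) / 0.057683 = -0.498499
d₂ = d₁ − σ√T = -0.498499 − 0.057683 = -0.556182
e^{−rT} = 0.997685
N(−d₁) = 0.690934,  N(−d₂) = 0.710957
V = K·e^{−rT}·N(−d₂) − S·N(−d₁) = 66.292199 − 62.494973 = 3.797226 (the observed quote) — the price is monotone increasing in volatility, hence this σ is the only solution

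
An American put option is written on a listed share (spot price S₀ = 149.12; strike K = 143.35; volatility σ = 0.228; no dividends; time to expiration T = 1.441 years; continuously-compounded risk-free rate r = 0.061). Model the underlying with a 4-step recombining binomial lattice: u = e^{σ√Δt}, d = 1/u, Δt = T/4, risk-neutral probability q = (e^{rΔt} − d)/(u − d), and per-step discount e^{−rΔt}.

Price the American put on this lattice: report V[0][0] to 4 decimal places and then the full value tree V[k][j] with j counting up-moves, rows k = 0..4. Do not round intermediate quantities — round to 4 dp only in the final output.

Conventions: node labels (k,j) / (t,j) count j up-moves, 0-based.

price = 8.6822
tree:
8.6822
16.4271 2.6150
29.9347 5.8978 0.0000
44.4401 13.3020 0.0000 0.0000
57.0904 29.9347 0.0000 0.0000 0.0000

Δt=0.36025  u=1.14665  d=0.87210  q=0.54677  discount=0.97826
step 4 (expiry): payoffs max(K−S,0) = 57.0904 29.9347 0.0000 0.0000 0.0000
k=3: (k=3,j=0): S=98.9099, K−S=44.4401, hold=41.3244 ⇒ V=44.4401 exercise | (k=3,j=1): S=130.0480, K−S=13.3020, hold=13.2725 ⇒ V=13.3020 exercise | (k=3,j=2): S=170.9889, K−S=0.0000, hold=0.0000 ⇒ V=0.0000 continue | (k=3,j=3): S=224.8186, K−S=0.0000, hold=0.0000 ⇒ V=0.0000 continue
k=2: (k=2,j=0): S=113.4153, K−S=29.9347, hold=26.8189 ⇒ V=29.9347 exercise | (k=2,j=1): S=149.1200, K−S=0.0000, hold=5.8978 ⇒ V=5.8978 continue | (k=2,j=2): S=196.0650, K−S=0.0000, hold=0.0000 ⇒ V=0.0000 continue
k=1: (k=1,j=0): S=130.0480, K−S=13.3020, hold=16.4271 ⇒ V=16.4271 continue | (k=1,j=1): S=170.9889, K−S=0.0000, hold=2.6150 ⇒ V=2.6150 continue
k=0: (k=0,j=0): S=149.1200, K−S=0.0000, hold=8.6822 ⇒ V=8.6822 continue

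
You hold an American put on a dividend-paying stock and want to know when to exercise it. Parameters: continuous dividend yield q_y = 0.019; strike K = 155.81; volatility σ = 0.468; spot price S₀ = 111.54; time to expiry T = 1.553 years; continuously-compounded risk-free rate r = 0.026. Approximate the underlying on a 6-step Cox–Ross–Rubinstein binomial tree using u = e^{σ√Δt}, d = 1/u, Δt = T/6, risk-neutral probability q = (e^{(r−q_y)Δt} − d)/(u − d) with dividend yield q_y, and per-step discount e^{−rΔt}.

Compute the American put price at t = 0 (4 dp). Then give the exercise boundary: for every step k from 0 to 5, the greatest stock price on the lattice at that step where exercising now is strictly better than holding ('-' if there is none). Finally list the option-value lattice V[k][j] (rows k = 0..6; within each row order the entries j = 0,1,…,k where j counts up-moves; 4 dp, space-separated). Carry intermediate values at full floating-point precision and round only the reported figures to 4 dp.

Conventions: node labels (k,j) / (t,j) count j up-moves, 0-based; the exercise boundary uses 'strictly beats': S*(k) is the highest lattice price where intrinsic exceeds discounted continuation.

params: Δt=0.25883 u=1.26883 d=0.78813 q=0.44453 e^(-rΔt)=0.99329
t_6 payoffs: 129.0798 112.7760 86.5279 44.2700 0.0000 0.0000 0.0000
t_5: node(5,0) S=33.9162 payoff=121.8938 vs cont=121.0152 → 121.8938 [stop]  node(5,1) S=54.6030 payoff=101.2070 vs cont=100.4298 → 101.2070 [stop]  node(5,2) S=87.9075 payoff=67.9025 vs cont=67.2887 → 67.9025 [stop]  node(5,3) S=141.5257 payoff=14.2843 vs cont=24.4258 → 24.4258 [wait]  node(5,4) S=227.8477 payoff=0.0000 vs cont=0.0000 → 0.0000 [wait]  node(5,5) S=366.8209 payoff=0.0000 vs cont=0.0000 → 0.0000 [wait]  ⇒ S*(5)=87.9075
t_4: node(4,0) S=43.0340 payoff=112.7760 vs cont=111.9421 → 112.7760 [stop]  node(4,1) S=69.2821 payoff=86.5279 vs cont=85.8227 → 86.5279 [stop]  node(4,2) S=111.5400 payoff=44.2700 vs cont=48.2501 → 48.2501 [wait]  node(4,3) S=179.5726 payoff=0.0000 vs cont=13.4769 → 13.4769 [wait]  node(4,4) S=289.1009 payoff=0.0000 vs cont=0.0000 → 0.0000 [wait]  ⇒ S*(4)=69.2821
t_3: node(3,0) S=54.6030 payoff=101.2070 vs cont=100.4298 → 101.2070 [stop]  node(3,1) S=87.9075 payoff=67.9025 vs cont=69.0461 → 69.0461 [wait]  node(3,2) S=141.5257 payoff=14.2843 vs cont=32.5725 → 32.5725 [wait]  node(3,3) S=227.8477 payoff=0.0000 vs cont=7.4358 → 7.4358 [wait]  ⇒ S*(3)=54.6030
t_2: node(2,0) S=69.2821 payoff=86.5279 vs cont=86.3277 → 86.5279 [stop]  node(2,1) S=111.5400 payoff=44.2700 vs cont=52.4782 → 52.4782 [wait]  node(2,2) S=179.5726 payoff=0.0000 vs cont=21.2550 → 21.2550 [wait]  ⇒ S*(2)=69.2821
t_1: node(1,0) S=87.9075 payoff=67.9025 vs cont=70.9130 → 70.9130 [wait]  node(1,1) S=141.5257 payoff=14.2843 vs cont=38.3398 → 38.3398 [wait]  ⇒ S*(1)=-
t_0: node(0,0) S=111.5400 payoff=44.2700 vs cont=56.0548 → 56.0548 [wait]  ⇒ S*(0)=-

price = 56.0548
boundary = - - 69.2821 54.6030 69.2821 87.9075
tree:
56.0548
70.9130 38.3398
86.5279 52.4782 21.2550
101.2070 69.0461 32.5725 7.4358
112.7760 86.5279 48.2501 13.4769 0.0000
121.8938 101.2070 67.9025 24.4258 0.0000 0.0000
129.0798 112.7760 86.5279 44.2700 0.0000 0.0000 0.0000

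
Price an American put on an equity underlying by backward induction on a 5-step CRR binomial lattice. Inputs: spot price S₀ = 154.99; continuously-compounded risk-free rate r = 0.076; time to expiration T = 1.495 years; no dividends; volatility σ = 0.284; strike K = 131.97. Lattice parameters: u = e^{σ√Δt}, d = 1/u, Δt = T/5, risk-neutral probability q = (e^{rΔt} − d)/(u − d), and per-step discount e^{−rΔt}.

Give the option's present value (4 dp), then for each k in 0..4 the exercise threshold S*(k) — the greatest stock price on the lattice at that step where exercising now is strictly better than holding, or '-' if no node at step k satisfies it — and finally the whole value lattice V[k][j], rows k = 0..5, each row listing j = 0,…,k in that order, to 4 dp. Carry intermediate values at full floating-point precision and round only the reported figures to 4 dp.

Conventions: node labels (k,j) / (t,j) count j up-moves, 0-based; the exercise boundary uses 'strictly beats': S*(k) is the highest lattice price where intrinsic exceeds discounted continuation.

price = 5.9658
boundary = - - - 97.2689 113.6102
tree:
5.9658
11.1393 1.7248
20.1394 3.7941 0.0000
34.7011 8.3462 0.0000 0.0000
48.6919 18.3598 0.0000 0.0000 0.0000
60.6703 34.7011 0.0000 0.0000 0.0000 0.0000

params: Δt=0.29900 u=1.16800 d=0.85616 q=0.53496 e^(-rΔt)=0.97753
t_5 payoffs: 60.6703 34.7011 0.0000 0.0000 0.0000 0.0000
t_4: node(4,0) S=83.2781 payoff=48.6919 vs cont=45.7268 → 48.6919 [stop]  node(4,1) S=113.6102 payoff=18.3598 vs cont=15.7748 → 18.3598 [stop]  node(4,2) S=154.9900 payoff=0.0000 vs cont=0.0000 → 0.0000 [wait]  node(4,3) S=211.4414 payoff=0.0000 vs cont=0.0000 → 0.0000 [wait]  node(4,4) S=288.4540 payoff=0.0000 vs cont=0.0000 → 0.0000 [wait]  ⇒ S*(4)=113.6102
t_3: node(3,0) S=97.2689 payoff=34.7011 vs cont=31.7360 → 34.7011 [stop]  node(3,1) S=132.6968 payoff=0.0000 vs cont=8.3462 → 8.3462 [wait]  node(3,2) S=181.0285 payoff=0.0000 vs cont=0.0000 → 0.0000 [wait]  node(3,3) S=246.9638 payoff=0.0000 vs cont=0.0000 → 0.0000 [wait]  ⇒ S*(3)=97.2689
t_2: node(2,0) S=113.6102 payoff=18.3598 vs cont=20.1394 → 20.1394 [wait]  node(2,1) S=154.9900 payoff=0.0000 vs cont=3.7941 → 3.7941 [wait]  node(2,2) S=211.4414 payoff=0.0000 vs cont=0.0000 → 0.0000 [wait]  ⇒ S*(2)=-
t_1: node(1,0) S=132.6968 payoff=0.0000 vs cont=11.1393 → 11.1393 [wait]  node(1,1) S=181.0285 payoff=0.0000 vs cont=1.7248 → 1.7248 [wait]  ⇒ S*(1)=-
t_0: node(0,0) S=154.9900 payoff=0.0000 vs cont=5.9658 → 5.9658 [wait]  ⇒ S*(0)=-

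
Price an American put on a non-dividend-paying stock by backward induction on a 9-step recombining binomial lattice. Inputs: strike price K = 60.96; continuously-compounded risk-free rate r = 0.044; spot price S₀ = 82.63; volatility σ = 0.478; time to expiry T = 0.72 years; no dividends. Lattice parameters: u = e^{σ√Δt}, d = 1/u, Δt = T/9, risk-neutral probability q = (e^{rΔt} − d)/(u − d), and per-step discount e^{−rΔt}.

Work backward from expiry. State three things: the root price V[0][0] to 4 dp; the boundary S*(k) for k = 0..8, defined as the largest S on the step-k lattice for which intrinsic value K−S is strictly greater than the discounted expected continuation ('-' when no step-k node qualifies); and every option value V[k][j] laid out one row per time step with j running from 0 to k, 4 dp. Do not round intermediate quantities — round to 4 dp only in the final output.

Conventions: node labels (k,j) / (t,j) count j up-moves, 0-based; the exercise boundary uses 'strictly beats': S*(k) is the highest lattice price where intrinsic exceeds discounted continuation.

Δt=0.08000, u=1.14476, d=0.87354, q=0.47925, disc=e^(-rΔt)=0.99649
k=9 terminal: V=max(K-S,0) → 36.4867 28.8881 18.9302 5.8806 0.0000 0.0000 0.0000 0.0000 0.0000 0.0000
k=8: j=0 S=28.0162 intr=32.9438 cont=32.7296 V=32.9438[EX]; j=1 S=36.7148 intr=24.2452 cont=24.0310 V=24.2452[EX]; j=2 S=48.1142 intr=12.8458 cont=12.6316 V=12.8458[EX]; j=3 S=63.0530 intr=0.0000 cont=3.0515 V=3.0515[hold]; j=4 S=82.6300 intr=0.0000 cont=0.0000 V=0.0000[hold]; j=5 S=108.2854 intr=0.0000 cont=0.0000 V=0.0000[hold]; j=6 S=141.9065 intr=0.0000 cont=0.0000 V=0.0000[hold]; j=7 S=185.9663 intr=0.0000 cont=0.0000 V=0.0000[hold]; j=8 S=243.7062 intr=0.0000 cont=0.0000 V=0.0000[hold]  S*(8)=48.1142
k=7: j=0 S=32.0719 intr=28.8881 cont=28.6739 V=28.8881[EX]; j=1 S=42.0298 intr=18.9302 cont=18.7160 V=18.9302[EX]; j=2 S=55.0794 intr=5.8806 cont=8.1232 V=8.1232[hold]; j=3 S=72.1808 intr=0.0000 cont=1.5835 V=1.5835[hold]; j=4 S=94.5919 intr=0.0000 cont=0.0000 V=0.0000[hold]; j=5 S=123.9613 intr=0.0000 cont=0.0000 V=0.0000[hold]; j=6 S=162.4495 intr=0.0000 cont=0.0000 V=0.0000[hold]; j=7 S=212.8876 intr=0.0000 cont=0.0000 V=0.0000[hold]  S*(7)=42.0298
k=6: j=0 S=36.7148 intr=24.2452 cont=24.0310 V=24.2452[EX]; j=1 S=48.1142 intr=12.8458 cont=13.7026 V=13.7026[hold]; j=2 S=63.0530 intr=0.0000 cont=4.9715 V=4.9715[hold]; j=3 S=82.6300 intr=0.0000 cont=0.8217 V=0.8217[hold]; j=4 S=108.2854 intr=0.0000 cont=0.0000 V=0.0000[hold]; j=5 S=141.9065 intr=0.0000 cont=0.0000 V=0.0000[hold]; j=6 S=185.9663 intr=0.0000 cont=0.0000 V=0.0000[hold]  S*(6)=36.7148
k=5: j=0 S=42.0298 intr=18.9302 cont=19.1252 V=19.1252[hold]; j=1 S=55.0794 intr=5.8806 cont=9.4848 V=9.4848[hold]; j=2 S=72.1808 intr=0.0000 cont=2.9722 V=2.9722[hold]; j=3 S=94.5919 intr=0.0000 cont=0.4264 V=0.4264[hold]; j=4 S=123.9613 intr=0.0000 cont=0.0000 V=0.0000[hold]; j=5 S=162.4495 intr=0.0000 cont=0.0000 V=0.0000[hold]  S*(5)=-
k=4: j=0 S=48.1142 intr=12.8458 cont=14.4540 V=14.4540[hold]; j=1 S=63.0530 intr=0.0000 cont=6.3412 V=6.3412[hold]; j=2 S=82.6300 intr=0.0000 cont=1.7460 V=1.7460[hold]; j=3 S=108.2854 intr=0.0000 cont=0.2213 V=0.2213[hold]; j=4 S=141.9065 intr=0.0000 cont=0.0000 V=0.0000[hold]  S*(4)=-
k=3: j=0 S=55.0794 intr=5.8806 cont=10.5288 V=10.5288[hold]; j=1 S=72.1808 intr=0.0000 cont=4.1244 V=4.1244[hold]; j=2 S=94.5919 intr=0.0000 cont=1.0117 V=1.0117[hold]; j=3 S=123.9613 intr=0.0000 cont=0.1148 V=0.1148[hold]  S*(3)=-
k=2: j=0 S=63.0530 intr=0.0000 cont=7.4333 V=7.4333[hold]; j=1 S=82.6300 intr=0.0000 cont=2.6234 V=2.6234[hold]; j=2 S=108.2854 intr=0.0000 cont=0.5798 V=0.5798[hold]  S*(2)=-
k=1: j=0 S=72.1808 intr=0.0000 cont=5.1101 V=5.1101[hold]; j=1 S=94.5919 intr=0.0000 cont=1.6382 V=1.6382[hold]  S*(1)=-
k=0: j=0 S=82.6300 intr=0.0000 cont=3.4341 V=3.4341[hold]  S*(0)=-

price = 3.4341
boundary = - - - - - - 36.7148 42.0298 48.1142
tree:
3.4341
5.1101 1.6382
7.4333 2.6234 0.5798
10.5288 4.1244 1.0117 0.1148
14.4540 6.3412 1.7460 0.2213 0.0000
19.1252 9.4848 2.9722 0.4264 0.0000 0.0000
24.2452 13.7026 4.9715 0.8217 0.0000 0.0000 0.0000
28.8881 18.9302 8.1232 1.5835 0.0000 0.0000 0.0000 0.0000
32.9438 24.2452 12.8458 3.0515 0.0000 0.0000 0.0000 0.0000 0.0000
36.4867 28.8881 18.9302 5.8806 0.0000 0.0000 0.0000 0.0000 0.0000 0.0000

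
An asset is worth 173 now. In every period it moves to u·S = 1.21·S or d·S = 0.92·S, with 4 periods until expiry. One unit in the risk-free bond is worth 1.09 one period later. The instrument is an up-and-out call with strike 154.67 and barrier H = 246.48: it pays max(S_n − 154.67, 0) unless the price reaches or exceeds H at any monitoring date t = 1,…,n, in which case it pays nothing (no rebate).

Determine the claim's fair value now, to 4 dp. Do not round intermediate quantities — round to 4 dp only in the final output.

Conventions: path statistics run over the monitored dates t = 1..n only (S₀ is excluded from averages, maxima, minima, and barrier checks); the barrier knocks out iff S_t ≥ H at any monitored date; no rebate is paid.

price = 13.4261

Set p* = 0.5862 (from d < R < u); the path-dependent value is the discounted p*-expectation over all price paths.
Enumerate all 2^4 = 16 price paths (U = up ×1.21, D = down ×0.92); each path with k up-moves has probability p*^k·(1−p*)^(4−k).
DDDD: M=159.1600, payoff=0.0000, prob=0.029318
UDDD: M=209.3300, payoff=8.3328, prob=0.041534
DUDD: M=192.5836, payoff=8.3328, prob=0.041534
UUDD: M=253.2893, payoff=0.0000, prob=0.058839
DDUD: M=177.1769, payoff=8.3328, prob=0.041534
UDUD: M=233.0262, payoff=59.7141, prob=0.058839
DUUD: M=233.0262, payoff=59.7141, prob=0.058839
UUUD: M=306.4801, payoff=0.0000, prob=0.083356
DDDU: M=163.0028, payoff=8.3328, prob=0.041534
UDDU: M=214.3841, payoff=59.7141, prob=0.058839
DUDU: M=214.3841, payoff=59.7141, prob=0.058839
UUDU: M=281.9616, payoff=0.0000, prob=0.083356
DDUU: M=214.3841, payoff=59.7141, prob=0.058839
UDUU: M=281.9616, payoff=0.0000, prob=0.083356
DUUU: M=281.9616, payoff=0.0000, prob=0.083356
UUUU: M=370.8409, payoff=0.0000, prob=0.118087
Price = Σ prob·payoff / R^4 = 18.952064 / 1.411582 = 13.4261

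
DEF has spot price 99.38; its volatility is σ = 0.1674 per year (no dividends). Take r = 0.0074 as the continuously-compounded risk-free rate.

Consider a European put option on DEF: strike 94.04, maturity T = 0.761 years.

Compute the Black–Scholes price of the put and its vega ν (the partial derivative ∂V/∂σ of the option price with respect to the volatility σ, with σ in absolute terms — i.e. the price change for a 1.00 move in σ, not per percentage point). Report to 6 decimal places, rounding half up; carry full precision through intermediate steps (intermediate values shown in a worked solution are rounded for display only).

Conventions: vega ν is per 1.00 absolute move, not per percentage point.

σ√T = 0.1674·√0.761 = 0.146032
d₁ = (ln(S/K) + (r+σ²/2)T) / (σ√T) = (ln(99.38/94.04) + (0.0074+0.1674²/2)·0.761) / 0.146032 = (0.055231 + 0.016294) / 0.146032 = 0.489788
d₂ = d₁ − σ√T = 0.489788 − 0.146032 = 0.343756
e^{−rT} = 0.994384
N(−d₁) = 0.312142,  N(−d₂) = 0.365515
Put price V = K·e^{−rT}·N(−d₂) − S·N(−d₁) = 34.179983 − 31.020658 = 3.159326
φ(d₁) = (1/√(2π))·e^{−d₁²/2} = 0.353849
ν = S·φ(d₁)·√T = 30.676752

price = 3.159326
ν = 30.676752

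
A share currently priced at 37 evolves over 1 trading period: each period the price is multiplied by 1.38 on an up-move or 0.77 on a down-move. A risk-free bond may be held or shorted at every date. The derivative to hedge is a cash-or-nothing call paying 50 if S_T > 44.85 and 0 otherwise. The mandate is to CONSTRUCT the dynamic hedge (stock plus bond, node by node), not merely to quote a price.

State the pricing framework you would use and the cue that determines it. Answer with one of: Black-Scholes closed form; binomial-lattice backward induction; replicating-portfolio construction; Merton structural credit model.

Key observation: what is demanded is not a single number but the (Δ, B) position at each node of the 1.38/0.77 tree starting at 37; constructing those positions is the replicating-portfolio method.

framework: replicating-portfolio construction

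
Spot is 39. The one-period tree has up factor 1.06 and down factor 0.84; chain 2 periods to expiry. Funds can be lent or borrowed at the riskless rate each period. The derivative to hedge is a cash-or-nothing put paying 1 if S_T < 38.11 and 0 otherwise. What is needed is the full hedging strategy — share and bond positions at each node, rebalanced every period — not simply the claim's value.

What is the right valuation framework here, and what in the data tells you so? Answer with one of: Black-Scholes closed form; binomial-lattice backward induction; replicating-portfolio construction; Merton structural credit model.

framework: replicating-portfolio construction

Key observation: a price alone would not answer the question — the per-node share/bond construction on the spot-39, 1.06/0.84 tree is required, and only the replicating-portfolio method yields it.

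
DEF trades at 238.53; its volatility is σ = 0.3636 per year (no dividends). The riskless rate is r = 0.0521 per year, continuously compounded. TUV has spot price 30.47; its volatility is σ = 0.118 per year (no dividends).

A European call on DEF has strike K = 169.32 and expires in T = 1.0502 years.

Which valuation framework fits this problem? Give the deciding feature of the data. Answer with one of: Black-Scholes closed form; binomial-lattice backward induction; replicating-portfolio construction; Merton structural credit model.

Key observation: a European-exercise option on DEF struck at 169.32 — a GBM underlying with constant parameters — admits an analytic price: the data contain no early exercise, no discrete tree, no debt structure.

framework: Black-Scholes closed form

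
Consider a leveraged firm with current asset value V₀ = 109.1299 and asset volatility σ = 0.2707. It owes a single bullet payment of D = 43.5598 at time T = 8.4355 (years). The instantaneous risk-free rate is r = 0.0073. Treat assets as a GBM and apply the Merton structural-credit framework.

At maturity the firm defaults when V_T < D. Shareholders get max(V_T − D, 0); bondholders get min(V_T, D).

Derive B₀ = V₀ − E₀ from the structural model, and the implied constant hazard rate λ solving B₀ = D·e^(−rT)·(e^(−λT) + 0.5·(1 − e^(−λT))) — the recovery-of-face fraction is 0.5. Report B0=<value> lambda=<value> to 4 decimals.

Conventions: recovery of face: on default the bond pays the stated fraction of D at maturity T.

With assets at 109.1299 and a single debt payment of 43.5598 at 8.4355 years:
d₁ = [ln(V₀/D) + (r + σ²/2)T] / (σ√T)
   = [ln(109.1299/43.5598) + (0.0073 + 0.5·0.2707²)·8.4355] / (0.2707·√8.4355)
   = [0.918404 + 0.370650] / 0.786219 = 1.639560
d₂ = d₁ − σ√T = 1.639560 − 0.786219 = 0.853341
N(d₁) = 0.949452,  N(d₂) = 0.803265,  e^(−rT) = 0.940279
E₀ = V₀·N(d₁) − D·e^(−rT)·N(d₂)
   = 109.1299·0.949452 − 43.5598·0.940279·0.803265 = 70.713167
B₀ = V₀ − E₀ = 109.1299 − 70.713167 = 38.416733
e^(−λT) = (B₀·e^(rT)/D − 0.5)/(1 − 0.5) = (38.4167·1.063515/43.5598 − 0.5)/0.5 = 0.87589126
λ = −ln(0.87589126)/8.4355 = 0.015709

B0=38.4167 lambda=0.0157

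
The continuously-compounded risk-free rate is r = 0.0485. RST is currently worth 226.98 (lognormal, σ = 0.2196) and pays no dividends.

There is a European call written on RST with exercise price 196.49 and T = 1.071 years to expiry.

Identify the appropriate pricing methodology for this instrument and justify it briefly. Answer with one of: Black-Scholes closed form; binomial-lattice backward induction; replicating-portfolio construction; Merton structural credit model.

framework: Black-Scholes closed form

Key observation: everything needed for the exact continuous-time valuation of the European call on RST (strike 196.49) is given, and no feature rules the closed form out.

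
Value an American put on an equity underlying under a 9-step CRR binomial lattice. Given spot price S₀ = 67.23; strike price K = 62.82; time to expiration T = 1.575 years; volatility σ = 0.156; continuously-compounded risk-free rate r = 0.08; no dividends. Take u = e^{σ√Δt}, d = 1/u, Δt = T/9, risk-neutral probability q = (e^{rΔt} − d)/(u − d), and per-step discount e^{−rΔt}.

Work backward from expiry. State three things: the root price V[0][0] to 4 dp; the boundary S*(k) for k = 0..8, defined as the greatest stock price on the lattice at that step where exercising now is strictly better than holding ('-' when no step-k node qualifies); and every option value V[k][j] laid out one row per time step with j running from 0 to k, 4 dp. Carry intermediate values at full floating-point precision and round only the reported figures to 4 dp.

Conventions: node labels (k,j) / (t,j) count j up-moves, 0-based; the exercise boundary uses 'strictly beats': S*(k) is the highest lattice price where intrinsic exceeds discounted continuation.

Δt=0.17500  u=1.06744  d=0.93682  q=0.59163  discount=0.98610
step 9 (expiry): payoffs max(K−S,0) = 25.4531 20.2435 14.3075 7.5439 0.0000 0.0000 0.0000 0.0000 0.0000 0.0000
step 8: (k=8,j=0): S=39.8867, K−S=22.9333, hold=22.0599 ⇒ V=22.9333 exercise | (k=8,j=1): S=45.4477, K−S=17.3723, hold=16.4989 ⇒ V=17.3723 exercise | (k=8,j=2): S=51.7840, K−S=11.0360, hold=10.1626 ⇒ V=11.0360 exercise | (k=8,j=3): S=59.0037, K−S=3.8163, hold=3.0378 ⇒ V=3.8163 exercise | (k=8,j=4): S=67.2300, K−S=0.0000, hold=0.0000 ⇒ V=0.0000 continue | (k=8,j=5): S=76.6032, K−S=0.0000, hold=0.0000 ⇒ V=0.0000 continue | (k=8,j=6): S=87.2832, K−S=0.0000, hold=0.0000 ⇒ V=0.0000 continue | (k=8,j=7): S=99.4521, K−S=0.0000, hold=0.0000 ⇒ V=0.0000 continue | (k=8,j=8): S=113.3177, K−S=0.0000, hold=0.0000 ⇒ V=0.0000 continue  boundary S*=59.0037
step 7: (k=7,j=0): S=42.5765, K−S=20.2435, hold=19.3701 ⇒ V=20.2435 exercise | (k=7,j=1): S=48.5125, K−S=14.3075, hold=13.4341 ⇒ V=14.3075 exercise | (k=7,j=2): S=55.2761, K−S=7.5439, hold=6.6705 ⇒ V=7.5439 exercise | (k=7,j=3): S=62.9827, K−S=0.0000, hold=1.5368 ⇒ V=1.5368 continue | (k=7,j=4): S=71.7637, K−S=0.0000, hold=0.0000 ⇒ V=0.0000 continue | (k=7,j=5): S=81.7690, K−S=0.0000, hold=0.0000 ⇒ V=0.0000 continue | (k=7,j=6): S=93.1692, K−S=0.0000, hold=0.0000 ⇒ V=0.0000 continue | (k=7,j=7): S=106.1588, K−S=0.0000, hold=0.0000 ⇒ V=0.0000 continue  boundary S*=55.2761
step 6: (k=6,j=0): S=45.4477, K−S=17.3723, hold=16.4989 ⇒ V=17.3723 exercise | (k=6,j=1): S=51.7840, K−S=11.0360, hold=10.1626 ⇒ V=11.0360 exercise | (k=6,j=2): S=59.0037, K−S=3.8163, hold=3.9344 ⇒ V=3.9344 continue | (k=6,j=3): S=67.2300, K−S=0.0000, hold=0.6188 ⇒ V=0.6188 continue | (k=6,j=4): S=76.6032, K−S=0.0000, hold=0.0000 ⇒ V=0.0000 continue | (k=6,j=5): S=87.2832, K−S=0.0000, hold=0.0000 ⇒ V=0.0000 continue | (k=6,j=6): S=99.4521, K−S=0.0000, hold=0.0000 ⇒ V=0.0000 continue  boundary S*=51.7840
step 5: (k=5,j=0): S=48.5125, K−S=14.3075, hold=13.4341 ⇒ V=14.3075 exercise | (k=5,j=1): S=55.2761, K−S=7.5439, hold=6.7394 ⇒ V=7.5439 exercise | (k=5,j=2): S=62.9827, K−S=0.0000, hold=1.9454 ⇒ V=1.9454 continue | (k=5,j=3): S=71.7637, K−S=0.0000, hold=0.2492 ⇒ V=0.2492 continue | (k=5,j=4): S=81.7690, K−S=0.0000, hold=0.0000 ⇒ V=0.0000 continue | (k=5,j=5): S=93.1692, K−S=0.0000, hold=0.0000 ⇒ V=0.0000 continue  boundary S*=55.2761
step 4: (k=4,j=0): S=51.7840, K−S=11.0360, hold=10.1626 ⇒ V=11.0360 exercise | (k=4,j=1): S=59.0037, K−S=3.8163, hold=4.1728 ⇒ V=4.1728 continue | (k=4,j=2): S=67.2300, K−S=0.0000, hold=0.9288 ⇒ V=0.9288 continue | (k=4,j=3): S=76.6032, K−S=0.0000, hold=0.1004 ⇒ V=0.1004 continue | (k=4,j=4): S=87.2832, K−S=0.0000, hold=0.0000 ⇒ V=0.0000 continue  boundary S*=51.7840
step 3: (k=3,j=0): S=55.2761, K−S=7.5439, hold=6.8785 ⇒ V=7.5439 exercise | (k=3,j=1): S=62.9827, K−S=0.0000, hold=2.2222 ⇒ V=2.2222 continue | (k=3,j=2): S=71.7637, K−S=0.0000, hold=0.4326 ⇒ V=0.4326 continue | (k=3,j=3): S=81.7690, K−S=0.0000, hold=0.0404 ⇒ V=0.0404 continue  boundary S*=55.2761
step 2: (k=2,j=0): S=59.0037, K−S=3.8163, hold=4.3343 ⇒ V=4.3343 continue | (k=2,j=1): S=67.2300, K−S=0.0000, hold=1.1472 ⇒ V=1.1472 continue | (k=2,j=2): S=76.6032, K−S=0.0000, hold=0.1978 ⇒ V=0.1978 continue  boundary S*=-
step 1: (k=1,j=0): S=62.9827, K−S=0.0000, hold=2.4147 ⇒ V=2.4147 continue | (k=1,j=1): S=71.7637, K−S=0.0000, hold=0.5773 ⇒ V=0.5773 continue  boundary S*=-
step 0: (k=0,j=0): S=67.2300, K−S=0.0000, hold=1.3092 ⇒ V=1.3092 continue  boundary S*=-

price = 1.3092
boundary = - - - 55.2761 51.7840 55.2761 51.7840 55.2761 59.0037
tree:
1.3092
2.4147 0.5773
4.3343 1.1472 0.1978
7.5439 2.2222 0.4326 0.0404
11.0360 4.1728 0.9288 0.1004 0.0000
14.3075 7.5439 1.9454 0.2492 0.0000 0.0000
17.3723 11.0360 3.9344 0.6188 0.0000 0.0000 0.0000
20.2435 14.3075 7.5439 1.5368 0.0000 0.0000 0.0000 0.0000
22.9333 17.3723 11.0360 3.8163 0.0000 0.0000 0.0000 0.0000 0.0000
25.4531 20.2435 14.3075 7.5439 0.0000 0.0000 0.0000 0.0000 0.0000 0.0000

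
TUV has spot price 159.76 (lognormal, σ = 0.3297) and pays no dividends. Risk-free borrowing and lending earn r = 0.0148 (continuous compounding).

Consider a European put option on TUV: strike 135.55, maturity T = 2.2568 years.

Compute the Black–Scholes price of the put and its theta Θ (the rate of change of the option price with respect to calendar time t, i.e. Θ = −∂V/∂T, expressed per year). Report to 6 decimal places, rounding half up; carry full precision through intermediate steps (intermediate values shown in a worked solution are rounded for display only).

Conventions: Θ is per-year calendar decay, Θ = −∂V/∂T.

σ√T = 0.3297·√2.2568 = 0.495297
d₁ = (ln(S/K) + (r+σ²/2)T) / (σ√T) = (ln(159.76/135.55) + (0.0148+0.3297²/2)·2.2568) / 0.495297 = (0.164332 + 0.156060) / 0.495297 = 0.646869
d₂ = d₁ − σ√T = 0.646869 − 0.495297 = 0.151572
e^{−rT} = 0.967151
N(−d₁) = 0.258858,  N(−d₂) = 0.439762
Put price V = K·e^{−rT}·N(−d₂) − S·N(−d₁) = 57.651633 − 41.355205 = 16.296428
φ(d₁) = (1/√(2π))·e^{−d₁²/2} = 0.323629
Θ = −S·φ(d₁)·σ/(2√T) + r·K·e^{−rT}·N(−d₂) = −5.673584 + 0.853244 = -4.820340

price = 16.296428
Θ = -4.820340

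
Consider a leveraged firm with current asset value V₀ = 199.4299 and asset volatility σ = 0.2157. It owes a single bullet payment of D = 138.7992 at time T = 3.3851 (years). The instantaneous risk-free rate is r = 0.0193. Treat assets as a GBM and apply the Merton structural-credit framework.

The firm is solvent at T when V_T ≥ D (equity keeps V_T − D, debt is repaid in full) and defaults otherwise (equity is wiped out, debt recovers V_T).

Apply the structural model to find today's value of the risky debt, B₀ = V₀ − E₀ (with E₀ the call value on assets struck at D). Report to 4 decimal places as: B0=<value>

Equity is a call on the firm's assets struck at D = 138.7992:
d₁ = [ln(V₀/D) + (r + σ²/2)T] / (σ√T)
   = [ln(199.4299/138.7992) + (0.0193 + 0.5·0.2157²)·3.3851] / (0.2157·√3.3851)
   = [0.362435 + 0.144081] / 0.396859 = 1.276312
d₂ = d₁ − σ√T = 1.276312 − 0.396859 = 0.879453
N(d₁) = 0.899077,  N(d₂) = 0.810422,  e^(−rT) = 0.936756
E₀ = V₀·N(d₁) − D·e^(−rT)·N(d₂)
   = 199.4299·0.899077 − 138.7992·0.936756·0.810422 = 73.931015
B₀ = V₀ − E₀ = 199.4299 − 73.931015 = 125.498885

B0=125.4989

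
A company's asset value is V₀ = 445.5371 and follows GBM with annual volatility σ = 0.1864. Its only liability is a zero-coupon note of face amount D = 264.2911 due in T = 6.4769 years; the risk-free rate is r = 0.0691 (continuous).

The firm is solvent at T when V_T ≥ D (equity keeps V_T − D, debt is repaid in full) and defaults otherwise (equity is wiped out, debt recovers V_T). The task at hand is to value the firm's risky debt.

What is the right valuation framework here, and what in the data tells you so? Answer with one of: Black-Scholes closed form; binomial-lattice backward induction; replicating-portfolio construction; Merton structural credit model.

framework: Merton structural credit model

Key observation: the question is about default risk generated by asset-value dynamics against a debt face of 264.2911 — the structural framework prices exactly that.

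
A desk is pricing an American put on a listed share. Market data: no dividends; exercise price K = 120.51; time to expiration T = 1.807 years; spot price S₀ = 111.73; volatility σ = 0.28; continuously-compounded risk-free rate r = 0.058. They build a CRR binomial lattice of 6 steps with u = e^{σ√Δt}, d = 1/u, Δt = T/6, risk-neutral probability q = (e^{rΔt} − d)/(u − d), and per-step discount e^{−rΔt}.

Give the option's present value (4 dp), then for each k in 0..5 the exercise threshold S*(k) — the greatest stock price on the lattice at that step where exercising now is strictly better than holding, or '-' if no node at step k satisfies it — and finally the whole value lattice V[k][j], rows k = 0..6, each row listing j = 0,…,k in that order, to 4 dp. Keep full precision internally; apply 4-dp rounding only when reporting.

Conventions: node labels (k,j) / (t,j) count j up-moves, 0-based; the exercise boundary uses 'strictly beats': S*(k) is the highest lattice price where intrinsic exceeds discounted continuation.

Δt=0.30117  u=1.16609  d=0.85756  q=0.51877  discount=0.98268
step 6 (expiry): payoffs max(K−S,0) = 76.0707 60.0825 38.3421 8.7800 0.0000 0.0000 0.0000
step 5: (k=5,j=0): S=51.8204, K−S=68.6896, hold=66.6028 ⇒ V=68.6896 exercise | (k=5,j=1): S=70.4642, K−S=50.0458, hold=47.9591 ⇒ V=50.0458 exercise | (k=5,j=2): S=95.8156, K−S=24.6944, hold=22.6077 ⇒ V=24.6944 exercise | (k=5,j=3): S=130.2878, K−S=0.0000, hold=4.1520 ⇒ V=4.1520 continue | (k=5,j=4): S=177.1622, K−S=0.0000, hold=0.0000 ⇒ V=0.0000 continue | (k=5,j=5): S=240.9011, K−S=0.0000, hold=0.0000 ⇒ V=0.0000 continue  boundary S*=95.8156
step 4: (k=4,j=0): S=60.4275, K−S=60.0825, hold=57.9957 ⇒ V=60.0825 exercise | (k=4,j=1): S=82.1679, K−S=38.3421, hold=36.2553 ⇒ V=38.3421 exercise | (k=4,j=2): S=111.7300, K−S=8.7800, hold=13.7945 ⇒ V=13.7945 continue | (k=4,j=3): S=151.9278, K−S=0.0000, hold=1.9635 ⇒ V=1.9635 continue | (k=4,j=4): S=206.5879, K−S=0.0000, hold=0.0000 ⇒ V=0.0000 continue  boundary S*=82.1679
step 3: (k=3,j=0): S=70.4642, K−S=50.0458, hold=47.9591 ⇒ V=50.0458 exercise | (k=3,j=1): S=95.8156, K−S=24.6944, hold=25.1640 ⇒ V=25.1640 continue | (k=3,j=2): S=130.2878, K−S=0.0000, hold=7.5243 ⇒ V=7.5243 continue | (k=3,j=3): S=177.1622, K−S=0.0000, hold=0.9285 ⇒ V=0.9285 continue  boundary S*=70.4642
step 2: (k=2,j=0): S=82.1679, K−S=38.3421, hold=36.4947 ⇒ V=38.3421 exercise | (k=2,j=1): S=111.7300, K−S=8.7800, hold=15.7357 ⇒ V=15.7357 continue | (k=2,j=2): S=151.9278, K−S=0.0000, hold=4.0315 ⇒ V=4.0315 continue  boundary S*=82.1679
step 1: (k=1,j=0): S=95.8156, K−S=24.6944, hold=26.1537 ⇒ V=26.1537 continue | (k=1,j=1): S=130.2878, K−S=0.0000, hold=9.4966 ⇒ V=9.4966 continue  boundary S*=-
step 0: (k=0,j=0): S=111.7300, K−S=8.7800, hold=17.2092 ⇒ V=17.2092 continue  boundary S*=-

price = 17.2092
boundary = - - 82.1679 70.4642 82.1679 95.8156
tree:
17.2092
26.1537 9.4966
38.3421 15.7357 4.0315
50.0458 25.1640 7.5243 0.9285
60.0825 38.3421 13.7945 1.9635 0.0000
68.6896 50.0458 24.6944 4.1520 0.0000 0.0000
76.0707 60.0825 38.3421 8.7800 0.0000 0.0000 0.0000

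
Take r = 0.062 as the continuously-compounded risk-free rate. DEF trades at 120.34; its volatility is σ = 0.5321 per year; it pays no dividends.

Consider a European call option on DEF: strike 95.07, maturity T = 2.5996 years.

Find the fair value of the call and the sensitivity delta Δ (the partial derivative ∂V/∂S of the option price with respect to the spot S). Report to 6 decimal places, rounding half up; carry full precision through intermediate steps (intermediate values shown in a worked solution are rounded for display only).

price = 56.374077
Δ = 0.813688

σ√T = 0.5321·√2.5996 = 0.857919
d₁ = (ln(S/K) + (r+σ²/2)T) / (σ√T) = (ln(120.34/95.07) + (0.062+0.5321²/2)·2.5996) / 0.857919 = (0.235708 + 0.529188) / 0.857919 = 0.891571
d₂ = d₁ − σ√T = 0.891571 − 0.857919 = 0.033651
e^{−rT} = 0.851143
N(d₁) = 0.813688,  N(d₂) = 0.513422
Call price V = S·N(d₁) − K·e^{−rT}·N(d₂) = 97.919264 − 41.545187 = 56.374077
Δ = N(d₁) = 0.813688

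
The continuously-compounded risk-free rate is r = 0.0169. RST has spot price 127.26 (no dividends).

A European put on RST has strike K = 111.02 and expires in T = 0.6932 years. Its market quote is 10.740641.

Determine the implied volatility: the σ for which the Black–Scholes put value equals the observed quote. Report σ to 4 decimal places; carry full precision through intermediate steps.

At σ = 0.4656 the Black–Scholes value reproduces the quote:
σ√T = 0.4656·√0.6932 = 0.387652
d₁ = (ln(S/K) + (r+σ²/2)T) / (σ√T) = (ln(127.26/111.02) + (0.0169+0.4656²/2)·0.6932) / 0.387652 = (0.136522 + 0.086852) / 0.387652 = 0.576223
d₂ = d₁ − σ√T = 0.576223 − 0.387652 = 0.188571
e^{−rT} = 0.988353
N(−d₁) = 0.282232,  N(−d₂) = 0.425215
V = K·e^{−rT}·N(−d₂) − S·N(−d₁) = 46.657520 − 35.916879 = 10.740641 (the observed quote) — the price is monotone increasing in volatility, hence this σ is the only solution

sigma = 0.4656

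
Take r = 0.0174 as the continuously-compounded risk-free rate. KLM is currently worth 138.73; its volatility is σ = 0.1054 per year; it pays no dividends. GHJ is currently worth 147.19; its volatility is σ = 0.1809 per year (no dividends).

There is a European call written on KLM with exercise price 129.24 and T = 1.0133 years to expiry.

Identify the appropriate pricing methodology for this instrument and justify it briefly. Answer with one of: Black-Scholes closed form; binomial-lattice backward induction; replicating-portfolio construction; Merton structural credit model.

framework: Black-Scholes closed form

Key observation: everything needed for the exact continuous-time valuation of the European call on KLM (strike 129.24) is given, and no feature rules the closed form out.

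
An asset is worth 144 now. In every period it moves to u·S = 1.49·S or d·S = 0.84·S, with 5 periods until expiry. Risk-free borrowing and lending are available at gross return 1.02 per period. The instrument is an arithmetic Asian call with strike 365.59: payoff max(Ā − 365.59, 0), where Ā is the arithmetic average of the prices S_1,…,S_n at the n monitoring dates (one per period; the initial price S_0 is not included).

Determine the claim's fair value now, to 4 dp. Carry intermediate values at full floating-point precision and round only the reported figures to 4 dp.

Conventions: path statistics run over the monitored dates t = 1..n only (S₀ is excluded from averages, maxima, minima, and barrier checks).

Risk-neutral up-probability p* = (R−d)/(u−d) = (1.02−0.84)/(1.49−0.84) = 0.2769; the claim prices as the p*-weighted sum of path payoffs discounted by R^5.
Enumerate all 2^5 = 32 price paths (U = up ×1.49, D = down ×0.84); each path with k up-moves has probability p*^k·(1−p*)^(5−k).
DDDDD: Ā=87.9664, payoff=0.0000, prob=0.197662
UDDDD: Ā=156.0356, payoff=0.0000, prob=0.075700
DUDDD: Ā=137.3156, payoff=0.0000, prob=0.075700
UUDDD: Ā=243.5716, payoff=0.0000, prob=0.028992
DDUDD: Ā=121.5908, payoff=0.0000, prob=0.075700
UDUDD: Ā=215.6788, payoff=0.0000, prob=0.028992
DUUDD: Ā=196.9588, payoff=0.0000, prob=0.028992
UUUDD: Ā=349.3675, payoff=0.0000, prob=0.011103
DDDUD: Ā=108.3819, payoff=0.0000, prob=0.075700
UDDUD: Ā=192.2489, payoff=0.0000, prob=0.028992
DUDUD: Ā=173.5289, payoff=0.0000, prob=0.028992
UUDUD: Ā=307.8072, payoff=0.0000, prob=0.011103
DDUUD: Ā=157.8041, payoff=0.0000, prob=0.028992
UDUUD: Ā=279.9144, payoff=0.0000, prob=0.011103
DUUUD: Ā=261.1944, payoff=0.0000, prob=0.011103
UUUUD: Ā=463.3091, payoff=97.7191, prob=0.004252
DDDDU: Ā=97.2865, payoff=0.0000, prob=0.075700
UDDDU: Ā=172.5677, payoff=0.0000, prob=0.028992
DUDDU: Ā=153.8477, payoff=0.0000, prob=0.028992
UUDDU: Ā=272.8966, payoff=0.0000, prob=0.011103
DDUDU: Ā=138.1229, payoff=0.0000, prob=0.028992
UDUDU: Ā=245.0038, payoff=0.0000, prob=0.011103
DUUDU: Ā=226.2838, payoff=0.0000, prob=0.011103
UUUDU: Ā=401.3843, payoff=35.7943, prob=0.004252
DDDUU: Ā=124.9141, payoff=0.0000, prob=0.028992
UDDUU: Ā=221.5738, payoff=0.0000, prob=0.011103
DUDUU: Ā=202.8538, payoff=0.0000, prob=0.011103
UUDUU: Ā=359.8240, payoff=0.0000, prob=0.004252
DDUUU: Ā=187.1290, payoff=0.0000, prob=0.011103
UDUUU: Ā=331.9312, payoff=0.0000, prob=0.004252
DUUUU: Ā=313.2112, payoff=0.0000, prob=0.004252
UUUUU: Ā=555.5771, payoff=189.9871, prob=0.001629
Price = Σ prob·payoff / R^5 = 0.877135 / 1.104081 = 0.7944

price = 0.7944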